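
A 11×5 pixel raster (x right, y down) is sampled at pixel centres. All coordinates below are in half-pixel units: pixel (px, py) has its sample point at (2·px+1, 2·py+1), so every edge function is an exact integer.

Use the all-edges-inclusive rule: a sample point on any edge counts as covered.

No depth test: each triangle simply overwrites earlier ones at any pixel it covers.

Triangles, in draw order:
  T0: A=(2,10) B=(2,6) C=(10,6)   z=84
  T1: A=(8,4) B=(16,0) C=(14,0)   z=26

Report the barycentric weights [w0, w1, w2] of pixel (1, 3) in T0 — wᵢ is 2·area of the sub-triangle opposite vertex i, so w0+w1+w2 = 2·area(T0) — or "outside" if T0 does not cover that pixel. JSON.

T0:
  2·area = 32
  edge (2, 10)→(2, 6): d=(0,-4) inclusive
  edge (2, 6)→(10, 6): d=(8,0) inclusive
  edge (10, 6)→(2, 10): d=(-8,4) inclusive
    (1,3)@(3, 7): e=[4,8,20] → X
    (2,3)@(5, 7): e=[12,8,12] → X
    (3,3)@(7, 7): e=[20,8,4] → X
    (4,3)@(9, 7): e=[28,8,-4] → .
    (1,4)@(3, 9): e=[4,24,4] → X
    (2,4)@(5, 9): e=[12,24,-4] → .
    (3,4)@(7, 9): e=[20,24,-12] → .
  covered (4 px):
    . . . . . . . . . . .
    . . . . . . . . . . .
    . . . . . . . . . . .
    . X X X . . . . . . .
    . X . . . . . . . . .
T1:
  2·area = 8  (B↔C swapped to make it positive)
  edge (8, 4)→(14, 0): d=(6,-4) inclusive
  edge (14, 0)→(16, 0): d=(2,0) inclusive
  edge (16, 0)→(8, 4): d=(-8,4) inclusive
    (6,0)@(13, 1): e=[2,2,4] → X
    (7,0)@(15, 1): e=[10,2,-4] → .
    (6,1)@(13, 3): e=[14,6,-12] → .
  covered (1 px):
    . . . . . . X . . . .
    . . . . . . . . . . .
    . . . . . . . . . . .
    . . . . . . . . . . .
    . . . . . . . . . . .

Result: [8,20,4]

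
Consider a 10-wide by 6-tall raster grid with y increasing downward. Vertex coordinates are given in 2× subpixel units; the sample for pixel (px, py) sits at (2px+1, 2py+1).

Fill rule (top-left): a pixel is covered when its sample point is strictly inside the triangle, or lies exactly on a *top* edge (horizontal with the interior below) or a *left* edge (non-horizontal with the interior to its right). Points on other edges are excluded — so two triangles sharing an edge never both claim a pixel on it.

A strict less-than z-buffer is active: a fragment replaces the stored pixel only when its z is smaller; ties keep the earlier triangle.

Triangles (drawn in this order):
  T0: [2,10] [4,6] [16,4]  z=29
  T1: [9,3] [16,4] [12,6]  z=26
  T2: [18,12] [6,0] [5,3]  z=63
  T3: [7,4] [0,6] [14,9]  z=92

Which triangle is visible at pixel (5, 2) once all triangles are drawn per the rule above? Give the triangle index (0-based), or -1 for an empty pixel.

T0:
  2·area = 44
  edge (2, 10)→(4, 6): d=(2,-4) top-left  bias=+0
  edge (4, 6)→(16, 4): d=(12,-2) top-left  bias=+0
  edge (16, 4)→(2, 10): d=(-14,6) right/bottom  bias=-1
    (5,2)@(11, 5): e=[26,2,16] → #
    (6,2)@(13, 5): e=[34,6,4] → #
    (7,2)@(15, 5): e=[42,10,-8] → ·
    (2,3)@(5, 7): e=[6,14,24] → #
    (3,3)@(7, 7): e=[14,18,12] → #
    (4,3)@(9, 7): e=[22,22,0] → ·  [on edge]
    (5,3)@(11, 7): e=[30,26,-12] → ·
    (6,3)@(13, 7): e=[38,30,-24] → ·
    (1,4)@(3, 9): e=[2,34,8] → #
    (2,4)@(5, 9): e=[10,38,-4] → ·
    (3,4)@(7, 9): e=[18,42,-16] → ·
    (1,5)@(3, 11): e=[6,58,-20] → ·
  covered (5 px):
    · · · · · · · · · ·
    · · · · · · · · · ·
    · · · · · # # · · ·
    · · # # · · · · · ·
    · # · · · · · · · ·
    · · · · · · · · · ·
T1:
  2·area = 18
  edge (9, 3)→(16, 4): d=(7,1) right/bottom  bias=-1
  edge (16, 4)→(12, 6): d=(-4,2) right/bottom  bias=-1
  edge (12, 6)→(9, 3): d=(-3,-3) top-left  bias=+0
    (3,0)@(7, 1): e=[-12,30,0] → ·  [on edge]
    (4,1)@(9, 3): e=[0,18,0] → ·  [on edge]
    (5,2)@(11, 5): e=[12,6,0] → #  [on edge]
    (6,2)@(13, 5): e=[10,2,6] → #
    (7,2)@(15, 5): e=[8,-2,12] → ·
    (5,3)@(11, 7): e=[26,-2,-6] → ·
    (6,3)@(13, 7): e=[24,-6,0] → ·  [on edge]
    (7,4)@(15, 9): e=[36,-18,0] → ·  [on edge]
    (8,5)@(17, 11): e=[48,-30,0] → ·  [on edge]
  covered (2 px):
    · · · · · · · · · ·
    · · · · · · · · · ·
    · · · · · # # · · ·
    · · · · · · · · · ·
    · · · · · · · · · ·
    · · · · · · · · · ·
T2:
  2·area = 48  (B↔C swapped to make it positive)
  edge (18, 12)→(5, 3): d=(-13,-9) top-left  bias=+0
  edge (5, 3)→(6, 0): d=(1,-3) top-left  bias=+0
  edge (6, 0)→(18, 12): d=(12,12) right/bottom  bias=-1
    (3,0)@(7, 1): e=[44,4,0] → ·  [on edge]
    (2,1)@(5, 3): e=[0,0,48] → #  [on edge]
    (3,1)@(7, 3): e=[18,6,24] → #
    (4,1)@(9, 3): e=[36,12,0] → ·  [on edge]
    (2,2)@(5, 5): e=[-26,2,72] → ·
    (3,2)@(7, 5): e=[-8,8,48] → ·
    (4,2)@(9, 5): e=[10,14,24] → #
    (5,2)@(11, 5): e=[28,20,0] → ·  [on edge]
    (4,3)@(9, 7): e=[-16,16,48] → ·
    (5,3)@(11, 7): e=[2,22,24] → #
    (6,3)@(13, 7): e=[20,28,0] → ·  [on edge]
    (1,4)@(3, 9): e=[-96,0,144] → ·  [on edge]
    (7,4)@(15, 9): e=[12,36,0] → ·  [on edge]
    (8,5)@(17, 11): e=[4,44,0] → ·  [on edge]
  covered (4 px):
    · · · · · · · · · ·
    · · # # · · · · · ·
    · · · · # · · · · ·
    · · · · · # · · · ·
    · · · · · · · · · ·
    · · · · · · · · · ·
T3:
  2·area = 49  (B↔C swapped to make it positive)
  edge (7, 4)→(14, 9): d=(7,5) right/bottom  bias=-1
  edge (14, 9)→(0, 6): d=(-14,-3) top-left  bias=+0
  edge (0, 6)→(7, 4): d=(7,-2) top-left  bias=+0
    (2,2)@(5, 5): e=[17,29,3] → #
    (3,2)@(7, 5): e=[7,35,7] → #
    (4,2)@(9, 5): e=[-3,41,11] → ·
    (2,3)@(5, 7): e=[31,1,17] → #
    (4,3)@(9, 7): e=[11,13,25] → #
    (5,3)@(11, 7): e=[1,19,29] → #
    (6,3)@(13, 7): e=[-9,25,33] → ·
    (2,4)@(5, 9): e=[45,-27,31] → ·
    (3,4)@(7, 9): e=[35,-21,35] → ·
    (4,4)@(9, 9): e=[25,-15,39] → ·
    (5,4)@(11, 9): e=[15,-9,43] → ·
  covered (6 px):
    · · · · · · · · · ·
    · · · · · · · · · ·
    · · # # · · · · · ·
    · · # # # # · · · ·
    · · · · · · · · · ·
    · · · · · · · · · ·

Z-buffer (winner per pixel, '.' = empty):
  . . . . . . . . . .
  . . 2 2 . . . . . .
  . . 3 3 2 1 1 . . .
  . . 0 0 3 2 . . . .
  . 0 . . . . . . . .
  . . . . . . . . . .

Answer: 1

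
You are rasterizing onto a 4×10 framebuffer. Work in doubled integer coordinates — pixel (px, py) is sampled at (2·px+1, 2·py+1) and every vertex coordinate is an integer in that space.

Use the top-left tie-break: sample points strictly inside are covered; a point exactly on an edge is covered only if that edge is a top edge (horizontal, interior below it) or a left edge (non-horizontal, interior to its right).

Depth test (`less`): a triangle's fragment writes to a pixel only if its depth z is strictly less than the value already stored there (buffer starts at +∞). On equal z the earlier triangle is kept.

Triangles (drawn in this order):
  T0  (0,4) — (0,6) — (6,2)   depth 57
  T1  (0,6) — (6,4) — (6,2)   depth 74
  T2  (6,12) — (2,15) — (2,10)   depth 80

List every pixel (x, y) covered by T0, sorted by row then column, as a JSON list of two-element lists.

T0:
  2·area = 12  (B↔C swapped to make it positive)
  edge (0, 4)→(6, 2): d=(6,-2) top-left  bias=+0
  edge (6, 2)→(0, 6): d=(-6,4) right/bottom  bias=-1
  edge (0, 6)→(0, 4): d=(0,-2) top-left  bias=+0
    (1,1)@(3, 3): e=[0,6,6] → X  [on edge]
    (2,1)@(5, 3): e=[4,-2,10] → .
    (0,2)@(1, 5): e=[8,2,2] → X
    (1,2)@(3, 5): e=[12,-6,6] → .
    (0,3)@(1, 7): e=[20,-10,2] → .
  covered (2 px):
    . . . .
    . X . .
    X . . .
    . . . .
    . . . .
    . . . .
    . . . .
    . . . .
    . . . .
    . . . .
T1:
  2·area = 12  (B↔C swapped to make it positive)
  edge (0, 6)→(6, 2): d=(6,-4) top-left  bias=+0
  edge (6, 2)→(6, 4): d=(0,2) right/bottom  bias=-1
  edge (6, 4)→(0, 6): d=(-6,2) right/bottom  bias=-1
    (2,1)@(5, 3): e=[2,2,8] → X
    (3,1)@(7, 3): e=[10,-2,4] → .
    (1,2)@(3, 5): e=[6,6,0] → .  [on edge]
    (2,2)@(5, 5): e=[14,2,-4] → .
  covered (1 px):
    . . . .
    . . X .
    . . . .
    . . . .
    . . . .
    . . . .
    . . . .
    . . . .
    . . . .
    . . . .
T2:
  2·area = 20
  edge (6, 12)→(2, 15): d=(-4,3) right/bottom  bias=-1
  edge (2, 15)→(2, 10): d=(0,-5) top-left  bias=+0
  edge (2, 10)→(6, 12): d=(4,2) right/bottom  bias=-1
    (1,5)@(3, 11): e=[13,5,2] → X
    (2,5)@(5, 11): e=[7,15,-2] → .
    (1,6)@(3, 13): e=[5,5,10] → X
    (2,6)@(5, 13): e=[-1,15,6] → .
    (1,7)@(3, 15): e=[-3,5,18] → .
  covered (2 px):
    . . . .
    . . . .
    . . . .
    . . . .
    . . . .
    . X . .
    . X . .
    . . . .
    . . . .
    . . . .

Result: [[1,1],[0,2]]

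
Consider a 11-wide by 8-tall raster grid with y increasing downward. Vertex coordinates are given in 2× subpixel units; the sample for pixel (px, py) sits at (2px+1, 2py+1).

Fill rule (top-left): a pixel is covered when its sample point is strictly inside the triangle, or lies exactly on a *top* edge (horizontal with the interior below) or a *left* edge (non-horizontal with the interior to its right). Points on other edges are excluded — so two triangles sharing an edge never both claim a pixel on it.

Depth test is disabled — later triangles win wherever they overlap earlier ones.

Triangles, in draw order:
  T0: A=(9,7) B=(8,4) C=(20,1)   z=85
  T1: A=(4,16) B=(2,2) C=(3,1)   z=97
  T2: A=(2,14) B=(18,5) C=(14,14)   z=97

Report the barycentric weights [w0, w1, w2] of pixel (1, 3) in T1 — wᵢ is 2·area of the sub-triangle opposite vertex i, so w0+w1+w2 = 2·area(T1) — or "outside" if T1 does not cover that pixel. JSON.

T0:
  2·area = 39
  edge (9, 7)→(8, 4): d=(-1,-3) top-left  bias=+0
  edge (8, 4)→(20, 1): d=(12,-3) top-left  bias=+0
  edge (20, 1)→(9, 7): d=(-11,6) right/bottom  bias=-1
    (3,0)@(7, 1): e=[0,-39,78] → ·  [on edge]
    (6,1)@(13, 3): e=[16,3,20] → █
    (7,1)@(15, 3): e=[22,9,8] → █
    (8,1)@(17, 3): e=[28,15,-4] → ·
    (4,2)@(9, 5): e=[2,15,22] → █
    (5,2)@(11, 5): e=[8,21,10] → █
    (6,2)@(13, 5): e=[14,27,-2] → ·
    (7,2)@(15, 5): e=[20,33,-14] → ·
    (4,3)@(9, 7): e=[0,39,0] → ·  [on edge]
    (5,3)@(11, 7): e=[6,45,-12] → ·
    (5,6)@(11, 13): e=[0,117,-78] → ·  [on edge]
  covered (4 px):
    · · · · · · · · · · ·
    · · · · · · █ █ · · ·
    · · · · █ █ · · · · ·
    · · · · · · · · · · ·
    · · · · · · · · · · ·
    · · · · · · · · · · ·
    · · · · · · · · · · ·
    · · · · · · · · · · ·
T1:
  2·area = 16
  edge (4, 16)→(2, 2): d=(-2,-14) top-left  bias=+0
  edge (2, 2)→(3, 1): d=(1,-1) top-left  bias=+0
  edge (3, 1)→(4, 16): d=(1,15) right/bottom  bias=-1
    (1,0)@(3, 1): e=[16,0,0] → ·  [on edge]
    (0,1)@(1, 3): e=[-16,0,32] → ·  [on edge]
    (1,1)@(3, 3): e=[12,2,2] → █
    (2,1)@(5, 3): e=[40,4,-28] → ·
    (1,2)@(3, 5): e=[8,4,4] → █
    (2,2)@(5, 5): e=[36,6,-26] → ·
    (1,3)@(3, 7): e=[4,6,6] → █
    (2,3)@(5, 7): e=[32,8,-24] → ·
    (1,4)@(3, 9): e=[0,8,8] → █  [on edge]
    (2,4)@(5, 9): e=[28,10,-22] → ·
    (1,5)@(3, 11): e=[-4,10,10] → ·
  covered (4 px):
    · · · · · · · · · · ·
    · █ · · · · · · · · ·
    · █ · · · · · · · · ·
    · █ · · · · · · · · ·
    · █ · · · · · · · · ·
    · · · · · · · · · · ·
    · · · · · · · · · · ·
    · · · · · · · · · · ·
T2:
  2·area = 108
  edge (2, 14)→(18, 5): d=(16,-9) top-left  bias=+0
  edge (18, 5)→(14, 14): d=(-4,9) right/bottom  bias=-1
  edge (14, 14)→(2, 14): d=(-12,0) right/bottom  bias=-1
    (7,3)@(15, 7): e=[5,19,84] → █
    (8,3)@(17, 7): e=[23,1,84] → █
    (9,3)@(19, 7): e=[41,-17,84] → ·
    (5,4)@(11, 9): e=[1,47,60] → █
    (6,4)@(13, 9): e=[19,29,60] → █
    (8,4)@(17, 9): e=[55,-7,60] → ·
    (4,5)@(9, 11): e=[15,57,36] → █
    (8,5)@(17, 11): e=[87,-15,36] → ·
    (2,6)@(5, 13): e=[11,85,12] → █
    (3,6)@(7, 13): e=[29,67,12] → █
    (7,6)@(15, 13): e=[101,-5,12] → ·
    (2,7)@(5, 15): e=[43,77,-12] → ·
  covered (14 px):
    · · · · · · · · · · ·
    · · · · · · · · · · ·
    · · · · · · · · · · ·
    · · · · · · · █ █ · ·
    · · · · · █ █ █ · · ·
    · · · · █ █ █ █ · · ·
    · · █ █ █ █ █ · · · ·
    · · · · · · · · · · ·

Answer: [6,6,4]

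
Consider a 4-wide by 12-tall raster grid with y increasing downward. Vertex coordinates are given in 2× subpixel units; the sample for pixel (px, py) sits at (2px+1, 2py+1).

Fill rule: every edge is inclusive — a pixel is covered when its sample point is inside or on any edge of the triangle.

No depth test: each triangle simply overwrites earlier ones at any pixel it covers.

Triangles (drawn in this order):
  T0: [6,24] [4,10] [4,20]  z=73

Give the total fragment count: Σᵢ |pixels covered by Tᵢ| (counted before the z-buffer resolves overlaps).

T0:
  2·area = 20  (B↔C swapped to make it positive)
  edge (6, 24)→(4, 20): d=(-2,-4) inclusive
  edge (4, 20)→(4, 10): d=(0,-10) inclusive
  edge (4, 10)→(6, 24): d=(2,14) inclusive
    (1,1)@(3, 3): e=[30,-10,0] → ·  [on edge]
    (2,8)@(5, 17): e=[10,10,0] → #  [on edge]
    (3,8)@(7, 17): e=[18,30,-28] → ·
    (2,9)@(5, 19): e=[6,10,4] → #
    (3,9)@(7, 19): e=[14,30,-24] → ·
    (2,10)@(5, 21): e=[2,10,8] → #
    (3,10)@(7, 21): e=[10,30,-20] → ·
    (2,11)@(5, 23): e=[-2,10,12] → ·
  covered (3 px):
    · · · ·
    · · · ·
    · · · ·
    · · · ·
    · · · ·
    · · · ·
    · · · ·
    · · · ·
    · · # ·
    · · # ·
    · · # ·
    · · · ·

Answer: 3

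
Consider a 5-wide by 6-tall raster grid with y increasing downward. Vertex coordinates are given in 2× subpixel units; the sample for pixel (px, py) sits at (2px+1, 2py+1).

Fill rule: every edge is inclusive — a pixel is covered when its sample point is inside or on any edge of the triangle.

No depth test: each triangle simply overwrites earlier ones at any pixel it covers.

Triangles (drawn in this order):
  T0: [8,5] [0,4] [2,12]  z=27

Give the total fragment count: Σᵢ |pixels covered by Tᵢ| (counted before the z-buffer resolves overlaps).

T0:
  2·area = 62  (B↔C swapped to make it positive)
  edge (8, 5)→(2, 12): d=(-6,7) inclusive
  edge (2, 12)→(0, 4): d=(-2,-8) inclusive
  edge (0, 4)→(8, 5): d=(8,1) inclusive
    (0,2)@(1, 5): e=[49,6,7] → #
    (1,2)@(3, 5): e=[35,22,5] → #
    (2,2)@(5, 5): e=[21,38,3] → #
    (3,2)@(7, 5): e=[7,54,1] → #
    (4,2)@(9, 5): e=[-7,70,-1] → ·
    (0,3)@(1, 7): e=[37,2,23] → #
    (3,3)@(7, 7): e=[-5,50,17] → ·
    (0,4)@(1, 9): e=[25,-2,39] → ·
    (1,4)@(3, 9): e=[11,14,37] → #
    (2,4)@(5, 9): e=[-3,30,35] → ·
    (1,5)@(3, 11): e=[-1,10,53] → ·
  covered (8 px):
    · · · · ·
    · · · · ·
    # # # # ·
    # # # · ·
    · # · · ·
    · · · · ·

Result: 8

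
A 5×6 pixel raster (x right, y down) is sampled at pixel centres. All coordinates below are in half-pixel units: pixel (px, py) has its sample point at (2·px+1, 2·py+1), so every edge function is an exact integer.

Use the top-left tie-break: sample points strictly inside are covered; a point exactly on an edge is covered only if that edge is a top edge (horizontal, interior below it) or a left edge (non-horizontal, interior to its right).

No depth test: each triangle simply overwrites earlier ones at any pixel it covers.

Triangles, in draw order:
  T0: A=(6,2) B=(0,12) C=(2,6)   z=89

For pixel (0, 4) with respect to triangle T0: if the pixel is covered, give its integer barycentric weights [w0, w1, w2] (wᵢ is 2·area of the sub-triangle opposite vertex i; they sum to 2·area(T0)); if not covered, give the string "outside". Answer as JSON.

T0:
  2·area = 16
  edge (6, 2)→(0, 12): d=(-6,10) right/bottom  bias=-1
  edge (0, 12)→(2, 6): d=(2,-6) top-left  bias=+0
  edge (2, 6)→(6, 2): d=(4,-4) top-left  bias=+0
    (3,0)@(7, 1): e=[-4,20,0] → .  [on edge]
    (1,1)@(3, 3): e=[24,0,-8] → .  [on edge]
    (2,1)@(5, 3): e=[4,12,0] → X  [on edge]
    (3,1)@(7, 3): e=[-16,24,8] → .
    (1,2)@(3, 5): e=[12,4,0] → X  [on edge]
    (2,2)@(5, 5): e=[-8,16,8] → .
    (0,3)@(1, 7): e=[20,-4,0] → .  [on edge]
    (1,3)@(3, 7): e=[0,8,8] → .  [on edge]
    (0,4)@(1, 9): e=[8,0,8] → X  [on edge]
    (1,4)@(3, 9): e=[-12,12,16] → .
    (0,5)@(1, 11): e=[-4,4,16] → .
  covered (3 px):
    . . . . .
    . . X . .
    . X . . .
    . . . . .
    X . . . .
    . . . . .

Result: [0,8,8]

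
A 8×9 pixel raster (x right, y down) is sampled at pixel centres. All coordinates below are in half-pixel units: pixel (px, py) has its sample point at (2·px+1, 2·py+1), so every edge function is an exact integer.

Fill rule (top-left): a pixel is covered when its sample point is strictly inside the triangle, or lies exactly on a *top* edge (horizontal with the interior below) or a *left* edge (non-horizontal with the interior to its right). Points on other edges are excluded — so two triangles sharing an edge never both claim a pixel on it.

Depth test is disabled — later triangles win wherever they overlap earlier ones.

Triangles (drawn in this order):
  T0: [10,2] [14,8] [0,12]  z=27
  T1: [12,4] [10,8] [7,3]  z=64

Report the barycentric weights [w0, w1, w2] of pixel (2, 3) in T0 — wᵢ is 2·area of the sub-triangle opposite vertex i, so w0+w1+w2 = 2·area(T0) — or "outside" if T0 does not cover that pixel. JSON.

T0:
  2·area = 100
  edge (10, 2)→(14, 8): d=(4,6) right/bottom  bias=-1
  edge (14, 8)→(0, 12): d=(-14,4) right/bottom  bias=-1
  edge (0, 12)→(10, 2): d=(10,-10) top-left  bias=+0
    (5,0)@(11, 1): e=[-10,110,0] → .  [on edge]
    (4,1)@(9, 3): e=[10,90,0] → X  [on edge]
    (5,1)@(11, 3): e=[-2,82,20] → .
    (3,2)@(7, 5): e=[30,70,0] → X  [on edge]
    (5,2)@(11, 5): e=[6,54,40] → X
    (6,2)@(13, 5): e=[-6,46,60] → .
    (2,3)@(5, 7): e=[50,50,0] → X  [on edge]
    (6,3)@(13, 7): e=[2,18,80] → X
    (7,3)@(15, 7): e=[-10,10,100] → .
    (1,4)@(3, 9): e=[70,30,0] → X  [on edge]
    (5,4)@(11, 9): e=[22,-2,80] → .
    (6,4)@(13, 9): e=[10,-10,100] → .
    (0,5)@(1, 11): e=[90,10,0] → X  [on edge]
  covered (15 px):
    . . . . . . . .
    . . . . X . . .
    . . . X X X . .
    . . X X X X X .
    . X X X X . . .
    X X . . . . . .
    . . . . . . . .
    . . . . . . . .
    . . . . . . . .
T1:
  2·area = 22
  edge (12, 4)→(10, 8): d=(-2,4) right/bottom  bias=-1
  edge (10, 8)→(7, 3): d=(-3,-5) top-left  bias=+0
  edge (7, 3)→(12, 4): d=(5,1) right/bottom  bias=-1
    (3,1)@(7, 3): e=[22,0,0] → .  [on edge]
    (4,2)@(9, 5): e=[10,4,8] → X
    (5,2)@(11, 5): e=[2,14,6] → X
    (6,2)@(13, 5): e=[-6,24,4] → .
    (4,3)@(9, 7): e=[6,-2,18] → .
    (5,3)@(11, 7): e=[-2,8,16] → .
    (6,6)@(13, 13): e=[-22,0,44] → .  [on edge]
  covered (2 px):
    . . . . . . . .
    . . . . . . . .
    . . . . X X . .
    . . . . . . . .
    . . . . . . . .
    . . . . . . . .
    . . . . . . . .
    . . . . . . . .
    . . . . . . . .

Final: [50,0,50]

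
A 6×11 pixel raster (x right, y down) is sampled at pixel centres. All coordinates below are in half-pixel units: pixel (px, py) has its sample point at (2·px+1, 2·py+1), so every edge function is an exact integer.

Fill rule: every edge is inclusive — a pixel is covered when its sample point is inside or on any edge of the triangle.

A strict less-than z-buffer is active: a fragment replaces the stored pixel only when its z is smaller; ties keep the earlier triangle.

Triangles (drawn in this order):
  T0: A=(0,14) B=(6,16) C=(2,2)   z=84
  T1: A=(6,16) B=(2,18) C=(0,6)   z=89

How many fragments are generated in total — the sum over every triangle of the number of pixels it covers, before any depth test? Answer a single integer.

T0:
  2·area = 76  (B↔C swapped to make it positive)
  edge (0, 14)→(2, 2): d=(2,-12) inclusive
  edge (2, 2)→(6, 16): d=(4,14) inclusive
  edge (6, 16)→(0, 14): d=(-6,-2) inclusive
    (1,3)@(3, 7): e=[22,6,48] → X
    (2,3)@(5, 7): e=[46,-22,52] → .
    (0,4)@(1, 9): e=[2,42,32] → X
    (2,4)@(5, 9): e=[50,-14,40] → .
    (0,5)@(1, 11): e=[6,50,20] → X
    (2,5)@(5, 11): e=[54,-6,28] → .
    (0,6)@(1, 13): e=[10,58,8] → X
    (2,6)@(5, 13): e=[58,2,16] → X
    (3,6)@(7, 13): e=[82,-26,20] → .
    (0,7)@(1, 15): e=[14,66,-4] → .
    (1,7)@(3, 15): e=[38,38,0] → X  [on edge]
    (3,7)@(7, 15): e=[86,-18,8] → .
    (4,8)@(9, 17): e=[114,-38,0] → .  [on edge]
  covered (10 px):
    . . . . . .
    . . . . . .
    . . . . . .
    . X . . . .
    X X . . . .
    X X . . . .
    X X X . . .
    . X X . . .
    . . . . . .
    . . . . . .
    . . . . . .
T1:
  2·area = 52
  edge (6, 16)→(2, 18): d=(-4,2) inclusive
  edge (2, 18)→(0, 6): d=(-2,-12) inclusive
  edge (0, 6)→(6, 16): d=(6,10) inclusive
    (0,4)@(1, 9): e=[38,6,8] → X
    (1,4)@(3, 9): e=[34,30,-12] → .
    (0,5)@(1, 11): e=[30,2,20] → X
    (1,5)@(3, 11): e=[26,26,0] → X  [on edge]
    (2,5)@(5, 11): e=[22,50,-20] → .
    (0,6)@(1, 13): e=[22,-2,32] → .
    (1,6)@(3, 13): e=[18,22,12] → X
    (2,6)@(5, 13): e=[14,46,-8] → .
    (1,7)@(3, 15): e=[10,18,24] → X
    (2,7)@(5, 15): e=[6,42,4] → X
    (3,7)@(7, 15): e=[2,66,-16] → .
    (1,8)@(3, 17): e=[2,14,36] → X
    (4,10)@(9, 21): e=[-26,78,0] → .  [on edge]
  covered (7 px):
    . . . . . .
    . . . . . .
    . . . . . .
    . . . . . .
    X . . . . .
    X X . . . .
    . X . . . .
    . X X . . .
    . X . . . .
    . . . . . .
    . . . . . .

Final: 17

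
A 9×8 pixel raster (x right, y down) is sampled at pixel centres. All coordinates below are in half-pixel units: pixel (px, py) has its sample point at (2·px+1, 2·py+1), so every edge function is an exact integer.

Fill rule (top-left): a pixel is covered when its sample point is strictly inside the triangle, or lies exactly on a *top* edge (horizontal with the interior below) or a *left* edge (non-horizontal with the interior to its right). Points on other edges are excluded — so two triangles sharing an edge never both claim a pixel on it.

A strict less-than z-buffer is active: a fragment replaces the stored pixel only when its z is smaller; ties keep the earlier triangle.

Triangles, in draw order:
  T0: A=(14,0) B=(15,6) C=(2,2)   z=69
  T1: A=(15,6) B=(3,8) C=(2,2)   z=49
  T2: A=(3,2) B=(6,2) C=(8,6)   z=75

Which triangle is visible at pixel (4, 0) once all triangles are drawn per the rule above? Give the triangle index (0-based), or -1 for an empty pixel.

T0:
  2·area = 74
  edge (14, 0)→(15, 6): d=(1,6) right/bottom  bias=-1
  edge (15, 6)→(2, 2): d=(-13,-4) top-left  bias=+0
  edge (2, 2)→(14, 0): d=(12,-2) top-left  bias=+0
    (4,0)@(9, 1): e=[31,41,2] → X
    (5,0)@(11, 1): e=[19,49,6] → X
    (6,0)@(13, 1): e=[7,57,10] → X
    (7,0)@(15, 1): e=[-5,65,14] → .
    (3,1)@(7, 3): e=[45,7,22] → X
    (7,1)@(15, 3): e=[-3,39,38] → .
    (3,2)@(7, 5): e=[47,-19,46] → .
    (4,2)@(9, 5): e=[35,-11,50] → .
    (5,2)@(11, 5): e=[23,-3,54] → .
    (6,2)@(13, 5): e=[11,5,58] → X
    (7,2)@(15, 5): e=[-1,13,62] → .
    (6,3)@(13, 7): e=[13,-21,82] → .
  covered (8 px):
    . . . . X X X . .
    . . . X X X X . .
    . . . . . . X . .
    . . . . . . . . .
    . . . . . . . . .
    . . . . . . . . .
    . . . . . . . . .
    . . . . . . . . .
T1:
  2·area = 74
  edge (15, 6)→(3, 8): d=(-12,2) right/bottom  bias=-1
  edge (3, 8)→(2, 2): d=(-1,-6) top-left  bias=+0
  edge (2, 2)→(15, 6): d=(13,4) right/bottom  bias=-1
    (1,1)@(3, 3): e=[60,5,9] → X
    (2,1)@(5, 3): e=[56,17,1] → X
    (3,1)@(7, 3): e=[52,29,-7] → .
    (1,2)@(3, 5): e=[36,3,35] → X
    (3,2)@(7, 5): e=[28,27,19] → X
    (4,2)@(9, 5): e=[24,39,11] → X
    (5,2)@(11, 5): e=[20,51,3] → X
    (6,2)@(13, 5): e=[16,63,-5] → .
    (1,3)@(3, 7): e=[12,1,61] → X
    (4,3)@(9, 7): e=[0,37,37] → .  [on edge]
    (5,3)@(11, 7): e=[-4,49,29] → .
    (1,4)@(3, 9): e=[-12,-1,87] → .
  covered (10 px):
    . . . . . . . . .
    . X X . . . . . .
    . X X X X X . . .
    . X X X . . . . .
    . . . . . . . . .
    . . . . . . . . .
    . . . . . . . . .
    . . . . . . . . .
T2:
  2·area = 12
  edge (3, 2)→(6, 2): d=(3,0) top-left  bias=+0
  edge (6, 2)→(8, 6): d=(2,4) right/bottom  bias=-1
  edge (8, 6)→(3, 2): d=(-5,-4) top-left  bias=+0
    (2,1)@(5, 3): e=[3,6,3] → X
    (3,1)@(7, 3): e=[3,-2,11] → .
    (2,2)@(5, 5): e=[9,10,-7] → .
    (3,2)@(7, 5): e=[9,2,1] → X
    (4,2)@(9, 5): e=[9,-6,9] → .
    (3,3)@(7, 7): e=[15,6,-9] → .
  covered (2 px):
    . . . . . . . . .
    . . X . . . . . .
    . . . X . . . . .
    . . . . . . . . .
    . . . . . . . . .
    . . . . . . . . .
    . . . . . . . . .
    . . . . . . . . .

Z-buffer (winner per pixel, '.' = empty):
  . . . . 0 0 0 . .
  . 1 1 0 0 0 0 . .
  . 1 1 1 1 1 0 . .
  . 1 1 1 . . . . .
  . . . . . . . . .
  . . . . . . . . .
  . . . . . . . . .
  . . . . . . . . .

Answer: 0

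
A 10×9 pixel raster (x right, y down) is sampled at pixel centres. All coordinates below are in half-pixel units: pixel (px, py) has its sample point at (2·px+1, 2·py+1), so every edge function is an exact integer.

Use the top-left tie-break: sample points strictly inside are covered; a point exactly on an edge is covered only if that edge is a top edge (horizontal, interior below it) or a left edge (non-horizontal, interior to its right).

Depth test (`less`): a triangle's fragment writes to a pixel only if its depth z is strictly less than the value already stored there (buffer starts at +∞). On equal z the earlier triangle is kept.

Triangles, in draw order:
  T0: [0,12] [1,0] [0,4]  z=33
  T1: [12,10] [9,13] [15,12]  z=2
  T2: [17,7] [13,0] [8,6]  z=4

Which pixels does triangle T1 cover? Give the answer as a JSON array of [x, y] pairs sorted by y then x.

T0:
  2·area = 8  (B↔C swapped to make it positive)
  edge (0, 12)→(0, 4): d=(0,-8) top-left  bias=+0
  edge (0, 4)→(1, 0): d=(1,-4) top-left  bias=+0
  edge (1, 0)→(0, 12): d=(-1,12) right/bottom  bias=-1
  covered (0 px):
    . . . . . . . . . .
    . . . . . . . . . .
    . . . . . . . . . .
    . . . . . . . . . .
    . . . . . . . . . .
    . . . . . . . . . .
    . . . . . . . . . .
    . . . . . . . . . .
    . . . . . . . . . .
T1:
  2·area = 15  (B↔C swapped to make it positive)
  edge (12, 10)→(15, 12): d=(3,2) right/bottom  bias=-1
  edge (15, 12)→(9, 13): d=(-6,1) right/bottom  bias=-1
  edge (9, 13)→(12, 10): d=(3,-3) top-left  bias=+0
    (9,1)@(19, 3): e=[-35,50,0] → .  [on edge]
    (8,2)@(17, 5): e=[-25,40,0] → .  [on edge]
    (7,3)@(15, 7): e=[-15,30,0] → .  [on edge]
    (6,4)@(13, 9): e=[-5,20,0] → .  [on edge]
    (5,5)@(11, 11): e=[5,10,0] → X  [on edge]
    (6,5)@(13, 11): e=[1,8,6] → X
    (7,5)@(15, 11): e=[-3,6,12] → .
    (4,6)@(9, 13): e=[15,0,0] → .  [on edge]
    (5,6)@(11, 13): e=[11,-2,6] → .
    (6,6)@(13, 13): e=[7,-4,12] → .
    (3,7)@(7, 15): e=[25,-10,0] → .  [on edge]
    (2,8)@(5, 17): e=[35,-20,0] → .  [on edge]
  covered (2 px):
    . . . . . . . . . .
    . . . . . . . . . .
    . . . . . . . . . .
    . . . . . . . . . .
    . . . . . . . . . .
    . . . . . X X . . .
    . . . . . . . . . .
    . . . . . . . . . .
    . . . . . . . . . .
T2:
  2·area = 59  (B↔C swapped to make it positive)
  edge (17, 7)→(8, 6): d=(-9,-1) top-left  bias=+0
  edge (8, 6)→(13, 0): d=(5,-6) top-left  bias=+0
  edge (13, 0)→(17, 7): d=(4,7) right/bottom  bias=-1
    (6,0)@(13, 1): e=[50,5,4] → X
    (7,0)@(15, 1): e=[52,17,-10] → .
    (5,1)@(11, 3): e=[30,3,26] → X
    (7,1)@(15, 3): e=[34,27,-2] → .
    (4,2)@(9, 5): e=[10,1,48] → X
    (7,2)@(15, 5): e=[16,37,6] → X
    (8,2)@(17, 5): e=[18,49,-8] → .
    (4,3)@(9, 7): e=[-8,11,56] → .
    (5,3)@(11, 7): e=[-6,23,42] → .
    (6,3)@(13, 7): e=[-4,35,28] → .
    (7,3)@(15, 7): e=[-2,47,14] → .
    (8,3)@(17, 7): e=[0,59,0] → .  [on edge]
  covered (7 px):
    . . . . . . X . . .
    . . . . . X X . . .
    . . . . X X X X . .
    . . . . . . . . . .
    . . . . . . . . . .
    . . . . . . . . . .
    . . . . . . . . . .
    . . . . . . . . . .
    . . . . . . . . . .

Result: [[5,5],[6,5]]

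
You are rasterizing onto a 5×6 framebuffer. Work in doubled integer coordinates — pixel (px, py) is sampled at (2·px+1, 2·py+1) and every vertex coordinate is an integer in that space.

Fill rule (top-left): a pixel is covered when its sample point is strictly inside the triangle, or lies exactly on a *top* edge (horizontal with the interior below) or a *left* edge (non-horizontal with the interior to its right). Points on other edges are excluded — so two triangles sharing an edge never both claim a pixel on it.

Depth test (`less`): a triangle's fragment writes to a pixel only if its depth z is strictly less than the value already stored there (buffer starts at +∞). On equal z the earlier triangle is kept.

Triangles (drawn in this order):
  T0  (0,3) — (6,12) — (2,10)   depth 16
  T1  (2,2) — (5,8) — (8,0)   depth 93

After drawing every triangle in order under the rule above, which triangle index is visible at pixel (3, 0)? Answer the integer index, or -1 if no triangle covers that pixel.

T0:
  2·area = 24
  edge (0, 3)→(6, 12): d=(6,9) right/bottom  bias=-1
  edge (6, 12)→(2, 10): d=(-4,-2) top-left  bias=+0
  edge (2, 10)→(0, 3): d=(-2,-7) top-left  bias=+0
    (0,2)@(1, 5): e=[3,18,3] → █
    (1,2)@(3, 5): e=[-15,22,17] → ·
    (0,3)@(1, 7): e=[15,10,-1] → ·
    (1,4)@(3, 9): e=[9,6,9] → █
    (2,4)@(5, 9): e=[-9,10,23] → ·
    (1,5)@(3, 11): e=[21,-2,5] → ·
    (2,5)@(5, 11): e=[3,2,19] → █
    (3,5)@(7, 11): e=[-15,6,33] → ·
  covered (3 px):
    · · · · ·
    · · · · ·
    █ · · · ·
    · · · · ·
    · █ · · ·
    · · █ · ·
T1:
  2·area = 42  (B↔C swapped to make it positive)
  edge (2, 2)→(8, 0): d=(6,-2) top-left  bias=+0
  edge (8, 0)→(5, 8): d=(-3,8) right/bottom  bias=-1
  edge (5, 8)→(2, 2): d=(-3,-6) top-left  bias=+0
    (2,0)@(5, 1): e=[0,21,21] → █  [on edge]
    (3,0)@(7, 1): e=[4,5,33] → █
    (4,0)@(9, 1): e=[8,-11,45] → ·
    (1,1)@(3, 3): e=[8,31,3] → █
    (3,1)@(7, 3): e=[16,-1,27] → ·
    (1,2)@(3, 5): e=[20,25,-3] → ·
    (2,2)@(5, 5): e=[24,9,9] → █
    (3,2)@(7, 5): e=[28,-7,21] → ·
    (2,3)@(5, 7): e=[36,3,3] → █
    (3,3)@(7, 7): e=[40,-13,15] → ·
    (2,4)@(5, 9): e=[48,-3,-3] → ·
  covered (6 px):
    · · █ █ ·
    · █ █ · ·
    · · █ · ·
    · · █ · ·
    · · · · ·
    · · · · ·

Z-buffer (winner per pixel, '.' = empty):
  . . 1 1 .
  . 1 1 . .
  0 . 1 . .
  . . 1 . .
  . 0 . . .
  . . 0 . .

Answer: 1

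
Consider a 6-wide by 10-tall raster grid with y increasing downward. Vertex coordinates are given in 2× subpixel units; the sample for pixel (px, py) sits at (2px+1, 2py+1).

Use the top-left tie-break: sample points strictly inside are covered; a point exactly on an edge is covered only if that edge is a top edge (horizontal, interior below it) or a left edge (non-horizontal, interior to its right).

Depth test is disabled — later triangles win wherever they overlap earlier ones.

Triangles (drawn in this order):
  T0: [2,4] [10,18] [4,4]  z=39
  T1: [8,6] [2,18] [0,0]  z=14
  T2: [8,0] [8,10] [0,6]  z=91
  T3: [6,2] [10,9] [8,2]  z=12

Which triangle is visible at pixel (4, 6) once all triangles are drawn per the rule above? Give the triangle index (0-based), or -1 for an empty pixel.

T0:
  2·area = 28  (B↔C swapped to make it positive)
  edge (2, 4)→(4, 4): d=(2,0) top-left  bias=+0
  edge (4, 4)→(10, 18): d=(6,14) right/bottom  bias=-1
  edge (10, 18)→(2, 4): d=(-8,-14) top-left  bias=+0
    (1,2)@(3, 5): e=[2,20,6] → █
    (2,2)@(5, 5): e=[2,-8,34] → ·
    (1,3)@(3, 7): e=[6,32,-10] → ·
    (2,3)@(5, 7): e=[6,4,18] → █
    (3,3)@(7, 7): e=[6,-24,46] → ·
    (2,4)@(5, 9): e=[10,16,2] → █
    (3,4)@(7, 9): e=[10,-12,30] → ·
    (2,5)@(5, 11): e=[14,28,-14] → ·
    (3,5)@(7, 11): e=[14,0,14] → ·  [on edge]
  covered (3 px):
    · · · · · ·
    · · · · · ·
    · █ · · · ·
    · · █ · · ·
    · · █ · · ·
    · · · · · ·
    · · · · · ·
    · · · · · ·
    · · · · · ·
    · · · · · ·
T1:
  2·area = 132
  edge (8, 6)→(2, 18): d=(-6,12) right/bottom  bias=-1
  edge (2, 18)→(0, 0): d=(-2,-18) top-left  bias=+0
  edge (0, 0)→(8, 6): d=(8,6) right/bottom  bias=-1
    (0,0)@(1, 1): e=[114,16,2] → █
    (1,0)@(3, 1): e=[90,52,-10] → ·
    (0,1)@(1, 3): e=[102,12,18] → █
    (1,1)@(3, 3): e=[78,48,6] → █
    (2,1)@(5, 3): e=[54,84,-6] → ·
    (0,2)@(1, 5): e=[90,8,34] → █
    (2,2)@(5, 5): e=[42,80,10] → █
    (3,2)@(7, 5): e=[18,116,-2] → ·
    (0,3)@(1, 7): e=[78,4,50] → █
    (3,3)@(7, 7): e=[6,112,14] → █
    (4,3)@(9, 7): e=[-18,148,2] → ·
    (0,4)@(1, 9): e=[66,0,66] → █  [on edge]
  covered (17 px):
    █ · · · · ·
    █ █ · · · ·
    █ █ █ · · ·
    █ █ █ █ · ·
    █ █ █ · · ·
    · █ █ · · ·
    · █ · · · ·
    · █ · · · ·
    · · · · · ·
    · · · · · ·
T2:
  2·area = 80
  edge (8, 0)→(8, 10): d=(0,10) right/bottom  bias=-1
  edge (8, 10)→(0, 6): d=(-8,-4) top-left  bias=+0
  edge (0, 6)→(8, 0): d=(8,-6) top-left  bias=+0
    (3,0)@(7, 1): e=[10,68,2] → █
    (4,0)@(9, 1): e=[-10,76,14] → ·
    (2,1)@(5, 3): e=[30,44,6] → █
    (4,1)@(9, 3): e=[-10,60,30] → ·
    (1,2)@(3, 5): e=[50,20,10] → █
    (4,2)@(9, 5): e=[-10,44,46] → ·
    (1,3)@(3, 7): e=[50,4,26] → █
    (4,3)@(9, 7): e=[-10,28,62] → ·
    (1,4)@(3, 9): e=[50,-12,42] → ·
    (2,4)@(5, 9): e=[30,-4,54] → ·
    (3,4)@(7, 9): e=[10,4,66] → █
    (4,4)@(9, 9): e=[-10,12,78] → ·
  covered (10 px):
    · · · █ · ·
    · · █ █ · ·
    · █ █ █ · ·
    · █ █ █ · ·
    · · · █ · ·
    · · · · · ·
    · · · · · ·
    · · · · · ·
    · · · · · ·
    · · · · · ·
T3:
  2·area = 14  (B↔C swapped to make it positive)
  edge (6, 2)→(8, 2): d=(2,0) top-left  bias=+0
  edge (8, 2)→(10, 9): d=(2,7) right/bottom  bias=-1
  edge (10, 9)→(6, 2): d=(-4,-7) top-left  bias=+0
    (3,1)@(7, 3): e=[2,9,3] → █
    (4,1)@(9, 3): e=[2,-5,17] → ·
    (3,2)@(7, 5): e=[6,13,-5] → ·
    (4,3)@(9, 7): e=[10,3,1] → █
    (5,3)@(11, 7): e=[10,-11,15] → ·
    (4,4)@(9, 9): e=[14,7,-7] → ·
  covered (2 px):
    · · · · · ·
    · · · █ · ·
    · · · · · ·
    · · · · █ ·
    · · · · · ·
    · · · · · ·
    · · · · · ·
    · · · · · ·
    · · · · · ·
    · · · · · ·

Z-buffer (winner per pixel, '.' = empty):
  1 . . 2 . .
  1 1 2 3 . .
  1 2 2 2 . .
  1 2 2 2 3 .
  1 1 1 2 . .
  . 1 1 . . .
  . 1 . . . .
  . 1 . . . .
  . . . . . .
  . . . . . .

Result: -1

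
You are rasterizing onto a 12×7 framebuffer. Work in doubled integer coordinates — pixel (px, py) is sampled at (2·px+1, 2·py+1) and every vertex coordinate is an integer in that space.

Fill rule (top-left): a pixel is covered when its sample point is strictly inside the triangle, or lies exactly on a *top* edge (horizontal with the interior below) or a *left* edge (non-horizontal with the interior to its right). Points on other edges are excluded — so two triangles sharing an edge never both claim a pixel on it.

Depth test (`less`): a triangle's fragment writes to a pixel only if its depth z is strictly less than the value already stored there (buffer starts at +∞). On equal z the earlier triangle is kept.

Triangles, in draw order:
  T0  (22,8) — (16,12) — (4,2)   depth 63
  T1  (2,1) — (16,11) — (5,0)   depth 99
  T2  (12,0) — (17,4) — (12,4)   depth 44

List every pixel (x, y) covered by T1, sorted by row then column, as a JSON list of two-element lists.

T0:
  2·area = 108
  edge (22, 8)→(16, 12): d=(-6,4) right/bottom  bias=-1
  edge (16, 12)→(4, 2): d=(-12,-10) top-left  bias=+0
  edge (4, 2)→(22, 8): d=(18,6) right/bottom  bias=-1
    (0,0)@(1, 1): e=[126,-18,0] → ·  [on edge]
    (3,1)@(7, 3): e=[90,18,0] → ·  [on edge]
    (4,2)@(9, 5): e=[70,14,24] → █
    (5,2)@(11, 5): e=[62,34,12] → █
    (6,2)@(13, 5): e=[54,54,0] → ·  [on edge]
    (4,3)@(9, 7): e=[58,-10,60] → ·
    (5,3)@(11, 7): e=[50,10,48] → █
    (6,3)@(13, 7): e=[42,30,36] → █
    (7,3)@(15, 7): e=[34,50,24] → █
    (8,3)@(17, 7): e=[26,70,12] → █
    (9,3)@(19, 7): e=[18,90,0] → ·  [on edge]
    (5,4)@(11, 9): e=[38,-14,84] → ·
  covered (12 px):
    · · · · · · · · · · · ·
    · · · · · · · · · · · ·
    · · · · █ █ · · · · · ·
    · · · · · █ █ █ █ · · ·
    · · · · · · █ █ █ █ · ·
    · · · · · · · █ █ · · ·
    · · · · · · · · · · · ·
T1:
  2·area = 44  (B↔C swapped to make it positive)
  edge (2, 1)→(5, 0): d=(3,-1) top-left  bias=+0
  edge (5, 0)→(16, 11): d=(11,11) right/bottom  bias=-1
  edge (16, 11)→(2, 1): d=(-14,-10) top-left  bias=+0
    (1,0)@(3, 1): e=[1,33,10] → █
    (2,0)@(5, 1): e=[3,11,30] → █
    (3,0)@(7, 1): e=[5,-11,50] → ·
    (1,1)@(3, 3): e=[7,55,-18] → ·
    (2,1)@(5, 3): e=[9,33,2] → █
    (3,1)@(7, 3): e=[11,11,22] → █
    (4,1)@(9, 3): e=[13,-11,42] → ·
    (2,2)@(5, 5): e=[15,55,-26] → ·
    (3,2)@(7, 5): e=[17,33,-6] → ·
    (4,2)@(9, 5): e=[19,11,14] → █
    (5,2)@(11, 5): e=[21,-11,34] → ·
    (4,3)@(9, 7): e=[25,33,-14] → ·
  covered (6 px):
    · █ █ · · · · · · · · ·
    · · █ █ · · · · · · · ·
    · · · · █ · · · · · · ·
    · · · · · █ · · · · · ·
    · · · · · · · · · · · ·
    · · · · · · · · · · · ·
    · · · · · · · · · · · ·
T2:
  2·area = 20
  edge (12, 0)→(17, 4): d=(5,4) right/bottom  bias=-1
  edge (17, 4)→(12, 4): d=(-5,0) right/bottom  bias=-1
  edge (12, 4)→(12, 0): d=(0,-4) top-left  bias=+0
    (6,0)@(13, 1): e=[1,15,4] → █
    (7,0)@(15, 1): e=[-7,15,12] → ·
    (6,1)@(13, 3): e=[11,5,4] → █
    (7,1)@(15, 3): e=[3,5,12] → █
    (8,1)@(17, 3): e=[-5,5,20] → ·
    (6,2)@(13, 5): e=[21,-5,4] → ·
    (7,2)@(15, 5): e=[13,-5,12] → ·
  covered (3 px):
    · · · · · · █ · · · · ·
    · · · · · · █ █ · · · ·
    · · · · · · · · · · · ·
    · · · · · · · · · · · ·
    · · · · · · · · · · · ·
    · · · · · · · · · · · ·
    · · · · · · · · · · · ·

Answer: [[1,0],[2,0],[2,1],[3,1],[4,2],[5,3]]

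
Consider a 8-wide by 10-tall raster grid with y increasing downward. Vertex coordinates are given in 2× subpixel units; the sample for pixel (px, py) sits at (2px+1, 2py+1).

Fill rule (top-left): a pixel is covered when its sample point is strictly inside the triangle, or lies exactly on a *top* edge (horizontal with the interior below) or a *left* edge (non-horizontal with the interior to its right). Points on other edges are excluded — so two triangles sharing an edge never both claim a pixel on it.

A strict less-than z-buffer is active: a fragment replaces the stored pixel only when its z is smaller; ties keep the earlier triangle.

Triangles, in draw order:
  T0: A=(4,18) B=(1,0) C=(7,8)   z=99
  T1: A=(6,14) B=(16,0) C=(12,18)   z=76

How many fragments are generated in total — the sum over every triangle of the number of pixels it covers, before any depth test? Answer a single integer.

T0:
  2·area = 84
  edge (4, 18)→(1, 0): d=(-3,-18) top-left  bias=+0
  edge (1, 0)→(7, 8): d=(6,8) right/bottom  bias=-1
  edge (7, 8)→(4, 18): d=(-3,10) right/bottom  bias=-1
    (1,1)@(3, 3): e=[27,2,55] → █
    (2,1)@(5, 3): e=[63,-14,35] → ·
    (1,2)@(3, 5): e=[21,14,49] → █
    (2,2)@(5, 5): e=[57,-2,29] → ·
    (1,3)@(3, 7): e=[15,26,43] → █
    (2,3)@(5, 7): e=[51,10,23] → █
    (3,3)@(7, 7): e=[87,-6,3] → ·
    (1,4)@(3, 9): e=[9,38,37] → █
    (3,4)@(7, 9): e=[81,6,-3] → ·
    (1,5)@(3, 11): e=[3,50,31] → █
    (3,5)@(7, 11): e=[75,18,-9] → ·
    (1,6)@(3, 13): e=[-3,62,25] → ·
  covered (9 px):
    · · · · · · · ·
    · █ · · · · · ·
    · █ · · · · · ·
    · █ █ · · · · ·
    · █ █ · · · · ·
    · █ █ · · · · ·
    · · █ · · · · ·
    · · · · · · · ·
    · · · · · · · ·
    · · · · · · · ·
T1:
  2·area = 124
  edge (6, 14)→(16, 0): d=(10,-14) top-left  bias=+0
  edge (16, 0)→(12, 18): d=(-4,18) right/bottom  bias=-1
  edge (12, 18)→(6, 14): d=(-6,-4) top-left  bias=+0
    (7,1)@(15, 3): e=[16,6,102] → █
    (6,2)@(13, 5): e=[8,34,82] → █
    (7,2)@(15, 5): e=[36,-2,90] → ·
    (5,3)@(11, 7): e=[0,62,62] → █  [on edge]
    (7,3)@(15, 7): e=[56,-10,78] → ·
    (5,4)@(11, 9): e=[20,54,50] → █
    (7,4)@(15, 9): e=[76,-18,66] → ·
    (4,5)@(9, 11): e=[12,82,30] → █
    (7,5)@(15, 11): e=[96,-26,54] → ·
    (3,6)@(7, 13): e=[4,110,10] → █
    (7,6)@(15, 13): e=[116,-34,42] → ·
    (3,7)@(7, 15): e=[24,102,-2] → ·
  covered (16 px):
    · · · · · · · ·
    · · · · · · · █
    · · · · · · █ ·
    · · · · · █ █ ·
    · · · · · █ █ ·
    · · · · █ █ █ ·
    · · · █ █ █ █ ·
    · · · · █ █ · ·
    · · · · · █ · ·
    · · · · · · · ·

Final: 25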